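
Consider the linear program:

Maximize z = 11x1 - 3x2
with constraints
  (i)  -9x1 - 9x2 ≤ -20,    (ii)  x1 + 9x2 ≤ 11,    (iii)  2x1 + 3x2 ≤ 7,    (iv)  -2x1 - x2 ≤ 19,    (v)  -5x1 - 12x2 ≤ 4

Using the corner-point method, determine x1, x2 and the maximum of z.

At the optimal vertex, 2x1 + 3x2 = 7 and -5x1 - 12x2 = 4.
Solving simultaneously gives x1 = 32/3, x2 = -43/9.

x1 = 32/3, x2 = -43/9, maximum z = 395/3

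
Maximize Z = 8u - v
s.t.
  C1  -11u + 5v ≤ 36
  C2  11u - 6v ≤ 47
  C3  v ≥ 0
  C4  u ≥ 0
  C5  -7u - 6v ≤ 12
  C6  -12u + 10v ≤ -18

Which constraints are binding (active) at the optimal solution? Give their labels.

C2 and C6

Vertices and Z = 8u - v:
  (47/11, 0) → Z = 376/11
  (181/19, 183/19) → Z = 1265/19
  (3/2, 0) → Z = 12

The maximum is at (181/19, 183/19). Substituting into each constraint, equality holds for C2 and C6; the remaining constraints have slack.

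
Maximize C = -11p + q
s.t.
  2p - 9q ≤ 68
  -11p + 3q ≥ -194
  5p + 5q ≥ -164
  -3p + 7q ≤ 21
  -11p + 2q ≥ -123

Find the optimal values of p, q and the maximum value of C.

p = -1253/50, q = -387/50, maximum C = 6698/25

Extreme points and C = -11p + q:
  (-1136/55, -668/55) → C = 11828/55
  (971/95, -502/95) → C = -11183/95
  (-1253/50, -387/50) → C = 6698/25
  (903/71, 600/71) → C = -9333/71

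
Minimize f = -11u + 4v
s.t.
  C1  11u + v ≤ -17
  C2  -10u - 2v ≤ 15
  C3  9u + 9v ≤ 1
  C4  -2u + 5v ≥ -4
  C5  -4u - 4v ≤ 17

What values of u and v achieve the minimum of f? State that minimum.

u = -19/12, v = 5/12, minimum f = 229/12

Feasible corners and f = -11u + 4v:
  (-19/12, 5/12) → f = 229/12
  (-77/45, 82/45) → f = 235/9
  (-137/72, 145/72) → f = 2087/72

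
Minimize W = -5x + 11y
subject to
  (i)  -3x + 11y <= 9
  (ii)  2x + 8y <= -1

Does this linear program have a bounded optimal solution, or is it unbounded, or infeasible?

From the feasible point (-83/46, 15/46), moving in the direction (8, -2) keeps every constraint satisfied while W decreases without bound.

unbounded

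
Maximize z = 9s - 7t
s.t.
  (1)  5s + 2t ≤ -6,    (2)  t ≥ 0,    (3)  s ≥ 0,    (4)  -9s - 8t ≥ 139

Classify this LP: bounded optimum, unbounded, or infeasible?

The boundaries 5s + 2t = -6 and -9s - 8t = 139 meet at (115/11, -641/22), but that point violates t ≥ 0. Every candidate vertex is excluded by some other constraint, so the feasible region is empty.

infeasible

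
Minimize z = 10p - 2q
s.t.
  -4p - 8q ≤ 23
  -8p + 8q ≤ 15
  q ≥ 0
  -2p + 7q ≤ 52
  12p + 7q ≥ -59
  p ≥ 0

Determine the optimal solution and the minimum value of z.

p = 0, q = 15/8, minimum z = -15/4

Extreme points and z = 10p - 2q:
  (311/40, 193/20) → z = 1169/20
  (0, 15/8) → z = -15/4
  (0, 0) → z = 0
The feasible region is unbounded (it extends along (1, 0), (7, 2)), but z strictly increases along every unbounded feasible direction, so there is no improving ray and the minimum is attained at a vertex.

The optimum lies where -8p + 8q = 15 and p = 0.
Solving simultaneously gives p = 0, q = 15/8.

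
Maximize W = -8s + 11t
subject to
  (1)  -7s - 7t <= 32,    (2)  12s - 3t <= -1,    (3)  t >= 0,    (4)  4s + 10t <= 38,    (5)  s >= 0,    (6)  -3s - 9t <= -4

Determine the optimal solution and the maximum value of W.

The optimum lies where 4s + 10t = 38 and s = 0.
Solving simultaneously gives s = 0, t = 19/5.

s = 0, t = 19/5, maximum W = 209/5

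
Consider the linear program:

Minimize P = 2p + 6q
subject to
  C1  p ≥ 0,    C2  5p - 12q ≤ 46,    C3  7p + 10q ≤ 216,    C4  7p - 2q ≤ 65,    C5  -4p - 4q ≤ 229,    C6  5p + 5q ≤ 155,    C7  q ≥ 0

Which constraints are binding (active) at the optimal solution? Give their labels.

Extreme points and P = 2p + 6q:
  (0, 108/5) → P = 648/5
  (0, 0) → P = 0
  (344/37, 3/74) → P = 697/37
  (46/5, 0) → P = 92/5
  (541/42, 151/12) → P = 4253/42

The minimum is at (0, 0). Substituting into each constraint, equality holds for C1 and C7; the remaining constraints have slack.

C1 and C7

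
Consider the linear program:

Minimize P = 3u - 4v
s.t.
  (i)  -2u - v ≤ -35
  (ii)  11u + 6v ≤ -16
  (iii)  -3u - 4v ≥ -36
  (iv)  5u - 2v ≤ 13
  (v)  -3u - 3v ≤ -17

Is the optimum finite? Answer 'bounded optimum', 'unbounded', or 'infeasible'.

The boundaries 11u + 6v = -16 and -3u - 4v = -36 meet at (-140/13, 222/13), but that point violates -2u - v ≤ -35. Every candidate vertex is excluded by some other constraint, so the feasible region is empty.

infeasible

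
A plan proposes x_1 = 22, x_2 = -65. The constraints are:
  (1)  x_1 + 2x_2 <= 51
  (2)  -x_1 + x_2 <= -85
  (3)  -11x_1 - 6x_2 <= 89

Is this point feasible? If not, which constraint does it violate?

Constraint (3): -11x_1 - 6x_2 = 148, which is not ≤ 89. All other constraints are satisfied.

not feasible — violates (3)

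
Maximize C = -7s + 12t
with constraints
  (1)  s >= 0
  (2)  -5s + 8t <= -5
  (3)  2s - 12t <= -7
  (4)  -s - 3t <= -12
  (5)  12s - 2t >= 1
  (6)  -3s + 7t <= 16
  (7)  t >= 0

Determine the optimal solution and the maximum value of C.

s = 163/11, t = 95/11, maximum C = -1/11

Corner points and C = -7s + 12t:
  (111/23, 55/23) → C = -117/23
  (163/11, 95/11) → C = -1/11
  (41/6, 31/18) → C = -163/6
The feasible region is unbounded (it extends along (7, 3), (6, 1)), but C strictly decreases along every unbounded feasible direction, so there is no improving ray and the maximum is attained at a vertex.

The binding constraints are -5s + 8t = -5 and -3s + 7t = 16.
Solving simultaneously gives s = 163/11, t = 95/11.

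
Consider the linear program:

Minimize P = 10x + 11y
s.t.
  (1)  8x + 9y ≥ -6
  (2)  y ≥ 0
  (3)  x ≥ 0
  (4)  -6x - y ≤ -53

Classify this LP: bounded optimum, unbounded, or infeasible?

bounded optimum

Vertices and P = 10x + 11y:
  (53/6, 0) → P = 265/3
  (0, 53) → P = 583
The feasible region has finitely many vertices and no improving ray; the minimum is 265/3 at (53/6, 0).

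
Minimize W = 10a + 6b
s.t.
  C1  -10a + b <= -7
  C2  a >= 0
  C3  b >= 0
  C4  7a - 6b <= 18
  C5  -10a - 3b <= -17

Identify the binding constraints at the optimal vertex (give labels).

Vertices and W = 10a + 6b:
  (19/20, 5/2) → W = 49/2
  (18/7, 0) → W = 180/7
  (17/10, 0) → W = 17
The feasible region is unbounded (it extends along (6, 7), (1, 10)), but W strictly increases along every unbounded feasible direction, so there is no improving ray and the minimum is attained at a vertex.

The minimum is at (17/10, 0). Substituting into each constraint, equality holds for C3 and C5; the remaining constraints have slack.

C3 and C5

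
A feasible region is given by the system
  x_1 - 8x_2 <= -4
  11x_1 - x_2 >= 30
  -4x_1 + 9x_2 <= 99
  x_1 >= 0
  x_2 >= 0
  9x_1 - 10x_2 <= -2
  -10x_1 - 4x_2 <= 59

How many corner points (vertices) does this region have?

3

Pairwise boundary intersections that survive every other constraint:
  (369/95, 1209/95)
  (302/101, 292/101)
  (972/41, 883/41)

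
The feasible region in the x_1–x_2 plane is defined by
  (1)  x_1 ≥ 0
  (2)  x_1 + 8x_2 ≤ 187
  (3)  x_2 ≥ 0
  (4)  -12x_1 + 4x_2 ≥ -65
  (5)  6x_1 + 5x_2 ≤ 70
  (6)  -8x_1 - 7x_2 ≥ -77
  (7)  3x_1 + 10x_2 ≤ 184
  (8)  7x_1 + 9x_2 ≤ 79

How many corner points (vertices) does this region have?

5

Of the 28 pairwise boundary intersections, those satisfying every inequality are:
  (0, 0)
  (0, 79/9)
  (65/12, 0)
  (763/116, 101/29)
  (140/23, 93/23)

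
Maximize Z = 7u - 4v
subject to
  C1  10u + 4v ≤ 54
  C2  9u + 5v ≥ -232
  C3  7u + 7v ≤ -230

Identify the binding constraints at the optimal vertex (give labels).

C1 and C2

Corner points and Z = 7u - 4v:
  (599/7, -1403/7) → Z = 9805/7
  (649/21, -1339/21) → Z = 9899/21
  (-237/14, -223/14) → Z = -767/14

The maximum is at (599/7, -1403/7). Substituting into each constraint, equality holds for C1 and C2; the remaining constraints have slack.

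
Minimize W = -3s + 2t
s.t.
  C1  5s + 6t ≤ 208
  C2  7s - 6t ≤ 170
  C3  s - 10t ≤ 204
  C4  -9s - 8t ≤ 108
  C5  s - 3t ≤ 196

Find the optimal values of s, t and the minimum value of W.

Extreme points and W = -3s + 2t:
  (63/2, 101/12) → W = -233/3
  (-1156/7, 1206/7) → W = 840
  (119/16, -629/32) → W = -493/8
  (276/49, -972/49) → W = -396/7

s = 63/2, t = 101/12, minimum W = -233/3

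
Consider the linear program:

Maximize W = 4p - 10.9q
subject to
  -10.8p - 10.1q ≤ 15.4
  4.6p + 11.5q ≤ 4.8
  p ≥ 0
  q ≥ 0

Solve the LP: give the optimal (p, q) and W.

Extreme points and W = 4p - 10.9q:
  (0, 48/115) → W = -2616/575
  (24/23, 0) → W = 96/23
  (0, 0) → W = 0

At the optimal vertex, 4.6p + 11.5q = 4.8 and q = 0.
Solving simultaneously gives p = 24/23, q = 0.

p = 24/23, q = 0, maximum W = 96/23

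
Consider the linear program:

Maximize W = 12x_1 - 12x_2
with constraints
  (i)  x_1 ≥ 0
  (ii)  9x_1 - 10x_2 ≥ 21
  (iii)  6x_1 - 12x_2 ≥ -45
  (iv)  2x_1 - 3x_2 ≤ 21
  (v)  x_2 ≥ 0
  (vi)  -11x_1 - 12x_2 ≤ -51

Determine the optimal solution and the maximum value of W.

Extreme points and W = 12x_1 - 12x_2:
  (117/8, 177/16) → W = 171/4
  (381/109, 114/109) → W = 3204/109
  (129/2, 36) → W = 342
  (21/2, 0) → W = 126
  (51/11, 0) → W = 612/11

x_1 = 129/2, x_2 = 36, maximum W = 342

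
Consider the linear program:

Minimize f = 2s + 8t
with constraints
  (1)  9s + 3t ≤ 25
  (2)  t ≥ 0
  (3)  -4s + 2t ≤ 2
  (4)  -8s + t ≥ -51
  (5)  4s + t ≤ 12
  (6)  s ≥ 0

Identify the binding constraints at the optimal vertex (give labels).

Extreme points and f = 2s + 8t:
  (25/9, 0) → f = 50/9
  (22/15, 59/15) → f = 172/5
  (0, 0) → f = 0
  (0, 1) → f = 8

The minimum is at (0, 0). Substituting into each constraint, equality holds for (2) and (6); the remaining constraints have slack.

(2) and (6)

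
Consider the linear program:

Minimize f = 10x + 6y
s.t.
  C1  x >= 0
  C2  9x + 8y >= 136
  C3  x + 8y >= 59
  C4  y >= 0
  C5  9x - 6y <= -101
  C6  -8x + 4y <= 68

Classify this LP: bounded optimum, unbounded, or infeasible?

Vertices and f = 10x + 6y:
  (0, 17) → f = 102
  (4/63, 237/14) → f = 6439/63
The feasible region has finitely many vertices and no improving ray; the minimum is 102 at (0, 17).

bounded optimum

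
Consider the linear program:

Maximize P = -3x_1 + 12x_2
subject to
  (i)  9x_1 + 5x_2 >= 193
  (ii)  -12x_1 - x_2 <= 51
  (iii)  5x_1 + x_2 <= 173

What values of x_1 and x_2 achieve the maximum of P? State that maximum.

x_1 = -32, x_2 = 333, maximum P = 4092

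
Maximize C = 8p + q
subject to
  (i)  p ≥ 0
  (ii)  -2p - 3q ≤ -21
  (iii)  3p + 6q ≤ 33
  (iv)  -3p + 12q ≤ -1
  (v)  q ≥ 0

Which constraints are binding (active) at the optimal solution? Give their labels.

(iii) and (v)

Feasible corners and C = 8p + q:
  (9, 1) → C = 73
  (21/2, 0) → C = 84
  (11, 0) → C = 88

The maximum is at (11, 0). Substituting into each constraint, equality holds for (iii) and (v); the remaining constraints have slack.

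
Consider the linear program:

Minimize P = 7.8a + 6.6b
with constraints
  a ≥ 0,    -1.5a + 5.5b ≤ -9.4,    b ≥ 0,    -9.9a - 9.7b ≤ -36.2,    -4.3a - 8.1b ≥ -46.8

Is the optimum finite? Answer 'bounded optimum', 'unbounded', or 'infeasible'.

bounded optimum

Feasible corners and P = 7.8a + 6.6b:
  (94/15, 0) → P = 48.88
  (16677/1790, 1489/1790) → P = 69954/895
  (468/43, 0) → P = 18252/215
The feasible region has finitely many vertices and no improving ray; the minimum is 48.88 at (94/15, 0).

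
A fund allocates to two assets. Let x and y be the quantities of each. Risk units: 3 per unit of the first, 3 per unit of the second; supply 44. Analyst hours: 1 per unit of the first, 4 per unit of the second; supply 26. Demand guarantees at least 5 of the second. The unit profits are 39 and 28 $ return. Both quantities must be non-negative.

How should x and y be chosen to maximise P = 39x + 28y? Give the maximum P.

x = 6, y = 5, maximum P = 374

Corner points and P = 39x + 28y:
  (0, 13/2) → P = 182
  (0, 5) → P = 140
  (6, 5) → P = 374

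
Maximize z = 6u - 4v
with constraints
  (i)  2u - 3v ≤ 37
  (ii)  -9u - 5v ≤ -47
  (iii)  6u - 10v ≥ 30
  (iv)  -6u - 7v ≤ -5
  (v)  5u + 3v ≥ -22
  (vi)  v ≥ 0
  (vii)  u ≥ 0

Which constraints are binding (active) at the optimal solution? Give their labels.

(i) and (iii)

Corner points and z = 6u - 4v:
  (140, 81) → z = 516
  (37/2, 0) → z = 111
  (31/6, 1/10) → z = 153/5
  (47/9, 0) → z = 94/3

The maximum is at (140, 81). Substituting into each constraint, equality holds for (i) and (iii); the remaining constraints have slack.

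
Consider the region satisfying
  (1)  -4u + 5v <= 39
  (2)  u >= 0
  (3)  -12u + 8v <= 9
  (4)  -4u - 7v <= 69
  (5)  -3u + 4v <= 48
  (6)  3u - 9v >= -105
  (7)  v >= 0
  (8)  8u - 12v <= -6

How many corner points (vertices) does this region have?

4

Of the 28 pairwise boundary intersections, those satisfying every inequality are:
  (0, 9/8)
  (0, 1/2)
  (253/28, 411/28)
  (67/2, 137/6)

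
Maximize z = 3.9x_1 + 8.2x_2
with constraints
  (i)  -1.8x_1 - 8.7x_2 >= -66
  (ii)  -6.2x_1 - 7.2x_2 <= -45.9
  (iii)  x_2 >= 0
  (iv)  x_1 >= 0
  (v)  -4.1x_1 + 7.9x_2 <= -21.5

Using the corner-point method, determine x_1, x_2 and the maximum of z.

x_1 = 110/3, x_2 = 0, maximum z = 143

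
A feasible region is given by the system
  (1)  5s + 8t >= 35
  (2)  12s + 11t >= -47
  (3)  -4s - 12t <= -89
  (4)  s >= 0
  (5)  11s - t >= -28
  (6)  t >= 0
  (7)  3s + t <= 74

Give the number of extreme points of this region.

5

Pairwise boundary intersections that survive every other constraint:
  (0, 89/12)
  (89/4, 0)
  (0, 28)
  (23/7, 449/7)
  (74/3, 0)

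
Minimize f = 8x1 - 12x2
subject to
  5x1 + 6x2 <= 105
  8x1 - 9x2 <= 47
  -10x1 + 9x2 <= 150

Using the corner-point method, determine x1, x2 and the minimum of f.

x1 = 3/7, x2 = 120/7, minimum f = -1416/7

Extreme points and f = 8x1 - 12x2:
  (409/31, 605/93) → f = 852/31
  (3/7, 120/7) → f = -1416/7
  (-197/2, -835/9) → f = 976/3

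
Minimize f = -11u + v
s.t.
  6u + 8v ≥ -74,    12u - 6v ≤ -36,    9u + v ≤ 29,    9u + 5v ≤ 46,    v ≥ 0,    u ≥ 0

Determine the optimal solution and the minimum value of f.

Corner points and f = -11u + v:
  (16/19, 146/19) → f = -30/19
  (0, 6) → f = 6
  (0, 46/5) → f = 46/5

u = 16/19, v = 146/19, minimum f = -30/19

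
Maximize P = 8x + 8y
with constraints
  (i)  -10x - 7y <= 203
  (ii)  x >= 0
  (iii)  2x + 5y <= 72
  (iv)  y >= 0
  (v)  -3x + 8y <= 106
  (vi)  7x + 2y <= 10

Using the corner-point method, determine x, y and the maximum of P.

x = 0, y = 5, maximum P = 40

Extreme points and P = 8x + 8y:
  (0, 0) → P = 0
  (0, 5) → P = 40
  (10/7, 0) → P = 80/7

At the optimal vertex, x = 0 and 7x + 2y = 10.
Solving simultaneously gives x = 0, y = 5.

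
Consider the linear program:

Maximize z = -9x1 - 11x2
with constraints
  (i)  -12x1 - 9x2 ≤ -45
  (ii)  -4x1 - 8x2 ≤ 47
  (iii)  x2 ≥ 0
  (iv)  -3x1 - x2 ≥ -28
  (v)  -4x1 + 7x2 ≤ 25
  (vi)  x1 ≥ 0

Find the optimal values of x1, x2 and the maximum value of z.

x1 = 15/4, x2 = 0, maximum z = -135/4

Corner points and z = -9x1 - 11x2:
  (15/4, 0) → z = -135/4
  (3/4, 4) → z = -203/4
  (28/3, 0) → z = -84
  (171/25, 187/25) → z = -3596/25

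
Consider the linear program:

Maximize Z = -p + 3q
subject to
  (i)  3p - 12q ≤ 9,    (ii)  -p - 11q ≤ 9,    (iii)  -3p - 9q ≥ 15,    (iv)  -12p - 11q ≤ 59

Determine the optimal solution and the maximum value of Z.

Feasible corners and Z = -p + 3q:
  (-7/2, -1/2) → Z = 2
  (-50/11, -49/121) → Z = 403/121
  (-122/25, -1/25) → Z = 119/25

The binding constraints are -3p - 9q = 15 and -12p - 11q = 59.
Solving simultaneously gives p = -122/25, q = -1/25.

p = -122/25, q = -1/25, maximum Z = 119/25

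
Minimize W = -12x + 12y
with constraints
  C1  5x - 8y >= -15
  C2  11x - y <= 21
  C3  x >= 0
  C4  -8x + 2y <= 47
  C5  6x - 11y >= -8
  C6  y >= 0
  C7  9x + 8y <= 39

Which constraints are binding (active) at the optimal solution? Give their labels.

Extreme points and W = -12x + 12y:
  (239/115, 214/115) → W = -60/23
  (21/11, 0) → W = -252/11
  (0, 8/11) → W = 96/11
  (0, 0) → W = 0

The minimum is at (21/11, 0). Substituting into each constraint, equality holds for C2 and C6; the remaining constraints have slack.

C2 and C6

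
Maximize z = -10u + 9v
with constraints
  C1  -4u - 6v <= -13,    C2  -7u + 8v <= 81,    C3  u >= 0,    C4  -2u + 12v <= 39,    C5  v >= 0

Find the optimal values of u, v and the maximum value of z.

u = 0, v = 13/4, maximum z = 117/4

Feasible corners and z = -10u + 9v:
  (0, 13/6) → z = 39/2
  (13/4, 0) → z = -65/2
  (0, 13/4) → z = 117/4
The feasible region is unbounded (it extends along (6, 1), (1, 0)), but z strictly decreases along every unbounded feasible direction, so there is no improving ray and the maximum is attained at a vertex.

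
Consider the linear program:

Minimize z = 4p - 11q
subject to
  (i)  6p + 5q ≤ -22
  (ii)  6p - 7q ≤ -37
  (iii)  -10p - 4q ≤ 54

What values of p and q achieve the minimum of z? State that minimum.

p = -7, q = 4, minimum z = -72

The binding constraints are 6p + 5q = -22 and -10p - 4q = 54.
Solving simultaneously gives p = -7, q = 4.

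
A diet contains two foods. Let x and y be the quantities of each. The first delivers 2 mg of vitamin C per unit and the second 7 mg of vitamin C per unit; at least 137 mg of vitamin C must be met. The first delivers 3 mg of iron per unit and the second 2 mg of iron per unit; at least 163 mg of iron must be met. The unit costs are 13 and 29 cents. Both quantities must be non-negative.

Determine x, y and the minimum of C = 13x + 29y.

Feasible corners and C = 13x + 29y:
  (0, 163/2) → C = 4727/2
  (137/2, 0) → C = 1781/2
  (51, 5) → C = 808
The feasible region is unbounded (it extends along (0, 1), (1, 0)), but C strictly increases along every unbounded feasible direction, so there is no improving ray and the minimum is attained at a vertex.

x = 51, y = 5, minimum C = 808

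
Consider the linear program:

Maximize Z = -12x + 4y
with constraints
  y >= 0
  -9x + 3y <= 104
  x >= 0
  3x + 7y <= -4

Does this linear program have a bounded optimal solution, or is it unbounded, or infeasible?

The boundaries y = 0 and -9x + 3y = 104 meet at (-104/9, 0), but that point violates x ≥ 0. Every candidate vertex is excluded by some other constraint, so the feasible region is empty.

infeasible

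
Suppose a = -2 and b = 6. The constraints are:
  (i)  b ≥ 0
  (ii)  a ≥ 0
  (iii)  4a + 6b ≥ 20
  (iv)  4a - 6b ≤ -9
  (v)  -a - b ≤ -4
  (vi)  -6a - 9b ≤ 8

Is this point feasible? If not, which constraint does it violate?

Constraint (ii): a = -2, which is not ≥ 0. All other constraints are satisfied.

not feasible — violates (ii)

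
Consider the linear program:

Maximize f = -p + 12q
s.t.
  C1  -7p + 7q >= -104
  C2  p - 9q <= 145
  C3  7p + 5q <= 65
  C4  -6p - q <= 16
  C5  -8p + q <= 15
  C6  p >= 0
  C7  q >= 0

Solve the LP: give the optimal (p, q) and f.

p = 0, q = 13, maximum f = 156

Feasible corners and f = -p + 12q:
  (0, 13) → f = 156
  (65/7, 0) → f = -65/7
  (0, 0) → f = 0

The optimum lies where 7p + 5q = 65 and p = 0.
Solving simultaneously gives p = 0, q = 13.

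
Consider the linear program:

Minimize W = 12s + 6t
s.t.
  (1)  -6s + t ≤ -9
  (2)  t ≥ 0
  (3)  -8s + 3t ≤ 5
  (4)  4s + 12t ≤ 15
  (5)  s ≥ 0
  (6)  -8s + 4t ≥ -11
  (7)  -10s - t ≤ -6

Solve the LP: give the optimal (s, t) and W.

Feasible corners and W = 12s + 6t:
  (123/76, 27/38) → W = 450/19
  (25/16, 3/8) → W = 21
  (12/7, 19/28) → W = 345/14

The optimum lies where -6s + t = -9 and -8s + 4t = -11.
Solving simultaneously gives s = 25/16, t = 3/8.

s = 25/16, t = 3/8, minimum W = 21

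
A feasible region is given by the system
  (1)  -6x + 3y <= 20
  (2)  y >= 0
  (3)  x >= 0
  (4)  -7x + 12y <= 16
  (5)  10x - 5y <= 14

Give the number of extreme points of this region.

Intersecting each pair of boundary lines and keeping only the points that satisfy every inequality leaves:
  (0, 0)
  (7/5, 0)
  (0, 4/3)
  (248/85, 258/85)

4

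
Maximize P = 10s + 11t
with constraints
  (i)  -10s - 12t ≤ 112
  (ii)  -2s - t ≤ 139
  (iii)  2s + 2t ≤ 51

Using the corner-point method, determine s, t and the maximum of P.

s = -329/2, t = 190, maximum P = 445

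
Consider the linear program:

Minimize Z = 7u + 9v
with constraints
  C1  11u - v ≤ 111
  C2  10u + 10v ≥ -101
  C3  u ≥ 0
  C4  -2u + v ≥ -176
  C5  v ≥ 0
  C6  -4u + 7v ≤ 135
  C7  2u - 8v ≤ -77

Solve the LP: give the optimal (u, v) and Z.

u = 0, v = 77/8, minimum Z = 693/8

Extreme points and Z = 7u + 9v:
  (912/73, 1929/73) → Z = 23745/73
  (965/86, 1069/86) → Z = 8188/43
  (0, 135/7) → Z = 1215/7
  (0, 77/8) → Z = 693/8

At the optimal vertex, u = 0 and 2u - 8v = -77.
Solving simultaneously gives u = 0, v = 77/8.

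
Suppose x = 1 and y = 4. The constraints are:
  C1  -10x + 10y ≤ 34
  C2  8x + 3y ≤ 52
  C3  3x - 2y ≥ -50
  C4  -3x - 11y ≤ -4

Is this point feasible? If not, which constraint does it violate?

C1: 30 ≤ 34 ✓
C2: 20 ≤ 52 ✓
C3: -5 ≥ -50 ✓
C4: -47 ≤ -4 ✓

feasible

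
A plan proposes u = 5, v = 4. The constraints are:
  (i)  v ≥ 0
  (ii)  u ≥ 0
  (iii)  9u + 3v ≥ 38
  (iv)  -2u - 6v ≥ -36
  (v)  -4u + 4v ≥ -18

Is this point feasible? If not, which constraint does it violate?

feasible

(i): 4 ≥ 0 ✓
(ii): 5 ≥ 0 ✓
(iii): 57 ≥ 38 ✓
(iv): -34 ≥ -36 ✓
(v): -4 ≥ -18 ✓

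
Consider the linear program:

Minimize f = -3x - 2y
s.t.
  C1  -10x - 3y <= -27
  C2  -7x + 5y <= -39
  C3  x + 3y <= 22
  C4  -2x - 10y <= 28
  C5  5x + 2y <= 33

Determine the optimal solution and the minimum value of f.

Corner points and f = -3x - 2y:
  (252/71, -201/71) → f = -354/71
  (177/47, -167/47) → f = -197/47
  (81/13, 12/13) → f = -267/13
  (193/23, -103/23) → f = -373/23

x = 81/13, y = 12/13, minimum f = -267/13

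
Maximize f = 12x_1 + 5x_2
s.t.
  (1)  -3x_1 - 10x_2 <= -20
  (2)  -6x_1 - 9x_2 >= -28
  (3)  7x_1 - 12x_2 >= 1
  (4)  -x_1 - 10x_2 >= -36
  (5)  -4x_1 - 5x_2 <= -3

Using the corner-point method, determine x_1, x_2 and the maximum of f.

x_1 = 100/33, x_2 = 12/11, maximum f = 460/11

Extreme points and f = 12x_1 + 5x_2:
  (100/33, 12/11) → f = 460/11
  (125/53, 137/106) → f = 3685/106
  (23/9, 38/27) → f = 1018/27

The optimum lies where -3x_1 - 10x_2 = -20 and -6x_1 - 9x_2 = -28.
Solving simultaneously gives x_1 = 100/33, x_2 = 12/11.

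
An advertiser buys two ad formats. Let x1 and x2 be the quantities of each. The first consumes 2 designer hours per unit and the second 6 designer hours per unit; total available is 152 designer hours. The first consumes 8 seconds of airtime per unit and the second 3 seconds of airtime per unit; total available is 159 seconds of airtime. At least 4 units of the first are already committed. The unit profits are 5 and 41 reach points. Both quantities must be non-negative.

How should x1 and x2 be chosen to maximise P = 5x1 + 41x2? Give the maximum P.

Feasible corners and P = 5x1 + 41x2:
  (159/8, 0) → P = 795/8
  (4, 0) → P = 20
  (83/7, 449/21) → P = 19654/21
  (4, 24) → P = 1004

x1 = 4, x2 = 24, maximum P = 1004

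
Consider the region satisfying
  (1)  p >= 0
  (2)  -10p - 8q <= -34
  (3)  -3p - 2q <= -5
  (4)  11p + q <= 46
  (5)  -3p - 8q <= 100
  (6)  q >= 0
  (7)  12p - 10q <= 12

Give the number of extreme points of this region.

Pairwise boundary intersections that survive every other constraint:
  (0, 17/4)
  (0, 46)
  (109/49, 72/49)
  (236/61, 210/61)

4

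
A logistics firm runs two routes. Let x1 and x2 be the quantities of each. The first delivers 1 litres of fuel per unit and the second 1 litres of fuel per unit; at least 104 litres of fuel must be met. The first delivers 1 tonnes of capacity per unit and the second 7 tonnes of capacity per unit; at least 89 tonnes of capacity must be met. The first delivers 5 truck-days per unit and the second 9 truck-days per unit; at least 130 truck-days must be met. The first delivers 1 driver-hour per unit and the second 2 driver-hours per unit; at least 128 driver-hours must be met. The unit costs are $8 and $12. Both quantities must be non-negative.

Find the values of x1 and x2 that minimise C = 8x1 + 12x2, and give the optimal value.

x1 = 80, x2 = 24, minimum C = 928

Corner points and C = 8x1 + 12x2:
  (0, 104) → C = 1248
  (128, 0) → C = 1024
  (80, 24) → C = 928
The feasible region is unbounded (it extends along (0, 1), (1, 0)), but C strictly increases along every unbounded feasible direction, so there is no improving ray and the minimum is attained at a vertex.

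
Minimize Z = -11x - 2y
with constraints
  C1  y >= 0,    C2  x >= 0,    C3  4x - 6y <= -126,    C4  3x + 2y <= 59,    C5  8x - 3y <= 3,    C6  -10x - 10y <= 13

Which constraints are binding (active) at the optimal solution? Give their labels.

Feasible corners and Z = -11x - 2y:
  (0, 21) → Z = -42
  (0, 59/2) → Z = -59
  (51/13, 307/13) → Z = -1175/13

The minimum is at (51/13, 307/13). Substituting into each constraint, equality holds for C3 and C4; the remaining constraints have slack.

C3 and C4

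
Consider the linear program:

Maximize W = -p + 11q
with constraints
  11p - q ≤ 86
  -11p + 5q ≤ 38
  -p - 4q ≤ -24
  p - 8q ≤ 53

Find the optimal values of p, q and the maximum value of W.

p = 117/11, q = 31, maximum W = 3634/11

Feasible corners and W = -p + 11q:
  (117/11, 31) → W = 3634/11
  (368/45, 178/45) → W = 106/3
  (-32/49, 302/49) → W = 3354/49

At the optimal vertex, 11p - q = 86 and -11p + 5q = 38.
Solving simultaneously gives p = 117/11, q = 31.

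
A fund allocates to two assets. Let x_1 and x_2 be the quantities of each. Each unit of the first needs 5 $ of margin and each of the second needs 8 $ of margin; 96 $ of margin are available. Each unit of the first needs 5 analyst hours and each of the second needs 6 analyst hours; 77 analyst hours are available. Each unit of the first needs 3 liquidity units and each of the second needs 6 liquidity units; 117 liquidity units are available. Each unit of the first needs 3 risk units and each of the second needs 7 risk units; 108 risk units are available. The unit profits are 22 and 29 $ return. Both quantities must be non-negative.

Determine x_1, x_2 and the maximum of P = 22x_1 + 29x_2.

Vertices and P = 22x_1 + 29x_2:
  (0, 0) → P = 0
  (0, 12) → P = 348
  (77/5, 0) → P = 1694/5
  (4, 19/2) → P = 727/2

The optimum lies where 5x_1 + 8x_2 = 96 and 5x_1 + 6x_2 = 77.
Solving simultaneously gives x_1 = 4, x_2 = 19/2.

x_1 = 4, x_2 = 19/2, maximum P = 727/2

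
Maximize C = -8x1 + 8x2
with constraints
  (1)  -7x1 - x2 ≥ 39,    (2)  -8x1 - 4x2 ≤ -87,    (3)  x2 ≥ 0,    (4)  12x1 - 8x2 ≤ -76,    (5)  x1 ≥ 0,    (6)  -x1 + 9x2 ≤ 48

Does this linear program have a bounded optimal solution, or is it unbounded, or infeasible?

infeasible

The boundaries x1 = 0 and -x1 + 9x2 = 48 meet at (0, 16/3), but that point violates -7x1 - x2 ≥ 39. Every candidate vertex is excluded by some other constraint, so the feasible region is empty.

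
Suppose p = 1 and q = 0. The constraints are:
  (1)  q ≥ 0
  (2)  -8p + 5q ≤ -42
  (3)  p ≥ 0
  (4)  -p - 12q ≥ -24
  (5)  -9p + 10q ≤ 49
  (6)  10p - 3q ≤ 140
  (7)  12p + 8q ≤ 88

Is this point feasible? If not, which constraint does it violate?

not feasible — violates (2)

Constraint (2): -8p + 5q = -8, which is not ≤ -42. All other constraints are satisfied.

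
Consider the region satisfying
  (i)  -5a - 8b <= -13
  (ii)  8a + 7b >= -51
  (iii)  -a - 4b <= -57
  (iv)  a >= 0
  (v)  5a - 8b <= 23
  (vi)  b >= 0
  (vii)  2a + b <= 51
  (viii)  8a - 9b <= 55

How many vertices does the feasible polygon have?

4

Intersecting each pair of boundary lines and keeping only the points that satisfy every inequality leaves:
  (0, 57/4)
  (733/41, 401/41)
  (0, 51)
  (257/13, 149/13)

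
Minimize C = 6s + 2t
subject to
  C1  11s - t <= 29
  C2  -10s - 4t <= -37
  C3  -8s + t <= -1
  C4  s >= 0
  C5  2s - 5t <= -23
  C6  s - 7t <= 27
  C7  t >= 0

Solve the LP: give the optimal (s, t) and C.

Corner points and C = 6s + 2t:
  (28/3, 221/3) → C = 610/3
  (168/53, 311/53) → C = 1630/53
  (41/42, 143/21) → C = 409/21
  (93/58, 152/29) → C = 583/29

The binding constraints are -10s - 4t = -37 and -8s + t = -1.
Solving simultaneously gives s = 41/42, t = 143/21.

s = 41/42, t = 143/21, minimum C = 409/21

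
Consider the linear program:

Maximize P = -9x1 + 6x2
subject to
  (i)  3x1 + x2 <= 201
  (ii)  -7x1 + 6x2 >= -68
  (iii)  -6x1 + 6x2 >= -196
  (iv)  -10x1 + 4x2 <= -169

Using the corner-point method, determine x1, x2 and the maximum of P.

Extreme points and P = -9x1 + 6x2:
  (1274/25, 1203/25) → P = -4248/25
  (973/22, 1503/22) → P = 261/22
  (371/16, 503/32) → P = -915/8

The binding constraints are 3x1 + x2 = 201 and -10x1 + 4x2 = -169.
Solving simultaneously gives x1 = 973/22, x2 = 1503/22.

x1 = 973/22, x2 = 1503/22, maximum P = 261/22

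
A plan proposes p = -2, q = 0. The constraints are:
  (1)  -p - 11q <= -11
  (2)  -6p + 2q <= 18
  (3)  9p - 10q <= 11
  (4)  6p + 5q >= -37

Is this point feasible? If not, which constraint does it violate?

not feasible — violates (1)

Constraint (1): -p - 11q = 2, which is not ≤ -11. All other constraints are satisfied.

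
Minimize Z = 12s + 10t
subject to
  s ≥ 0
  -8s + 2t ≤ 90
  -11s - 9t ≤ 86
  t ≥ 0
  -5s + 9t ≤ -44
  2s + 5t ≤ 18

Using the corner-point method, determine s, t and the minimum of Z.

Feasible corners and Z = 12s + 10t:
  (44/5, 0) → Z = 528/5
  (9, 0) → Z = 108
  (382/43, 2/43) → Z = 4604/43

The optimum lies where t = 0 and -5s + 9t = -44.
Solving simultaneously gives s = 44/5, t = 0.

s = 44/5, t = 0, minimum Z = 528/5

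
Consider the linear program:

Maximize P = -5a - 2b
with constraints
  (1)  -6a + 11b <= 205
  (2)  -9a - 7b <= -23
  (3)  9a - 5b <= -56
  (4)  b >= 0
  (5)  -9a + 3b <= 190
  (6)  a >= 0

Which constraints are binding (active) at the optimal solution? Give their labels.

Vertices and P = -5a - 2b:
  (409/69, 503/23) → P = -5063/69
  (0, 205/11) → P = -410/11
  (0, 56/5) → P = -112/5

The maximum is at (0, 56/5). Substituting into each constraint, equality holds for (3) and (6); the remaining constraints have slack.

(3) and (6)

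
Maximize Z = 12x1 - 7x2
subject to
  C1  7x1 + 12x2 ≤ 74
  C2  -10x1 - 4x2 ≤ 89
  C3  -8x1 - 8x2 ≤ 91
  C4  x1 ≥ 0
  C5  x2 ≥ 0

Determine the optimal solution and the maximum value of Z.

x1 = 74/7, x2 = 0, maximum Z = 888/7

The binding constraints are 7x1 + 12x2 = 74 and x2 = 0.
Solving simultaneously gives x1 = 74/7, x2 = 0.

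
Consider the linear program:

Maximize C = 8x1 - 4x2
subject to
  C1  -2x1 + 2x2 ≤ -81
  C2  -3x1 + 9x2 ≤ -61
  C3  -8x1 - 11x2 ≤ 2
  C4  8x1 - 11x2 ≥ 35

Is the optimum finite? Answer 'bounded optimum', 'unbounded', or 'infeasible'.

unbounded

From the feasible point (607/12, 121/12), moving in the direction (9, 3) keeps every constraint satisfied while C increases without bound.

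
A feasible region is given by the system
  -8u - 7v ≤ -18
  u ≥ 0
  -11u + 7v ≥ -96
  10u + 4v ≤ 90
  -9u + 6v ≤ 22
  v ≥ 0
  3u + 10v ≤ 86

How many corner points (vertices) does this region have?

7

The feasible vertices (each the meet of two boundaries and inside every other half-plane) are:
  (0, 18/7)
  (9/4, 0)
  (0, 11/3)
  (169/19, 5/19)
  (96/11, 0)
  (139/22, 295/44)
  (74/27, 70/9)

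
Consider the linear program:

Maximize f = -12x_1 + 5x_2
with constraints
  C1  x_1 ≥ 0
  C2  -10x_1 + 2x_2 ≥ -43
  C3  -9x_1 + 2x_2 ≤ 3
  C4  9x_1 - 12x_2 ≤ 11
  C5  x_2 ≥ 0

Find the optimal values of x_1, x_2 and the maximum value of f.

x_1 = 46, x_2 = 417/2, maximum f = 981/2

Feasible corners and f = -12x_1 + 5x_2:
  (0, 3/2) → f = 15/2
  (0, 0) → f = 0
  (46, 417/2) → f = 981/2
  (247/51, 277/102) → f = -4543/102
  (11/9, 0) → f = -44/3

The binding constraints are -10x_1 + 2x_2 = -43 and -9x_1 + 2x_2 = 3.
Solving simultaneously gives x_1 = 46, x_2 = 417/2.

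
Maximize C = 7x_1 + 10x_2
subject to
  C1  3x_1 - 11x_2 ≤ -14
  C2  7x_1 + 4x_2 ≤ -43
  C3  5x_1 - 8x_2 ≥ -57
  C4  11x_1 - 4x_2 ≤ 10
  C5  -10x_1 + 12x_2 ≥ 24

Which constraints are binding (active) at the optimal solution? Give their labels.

C2 and C3

Feasible corners and C = 7x_1 + 10x_2:
  (-529/89, -31/89) → C = -4013/89
  (-515/31, -101/31) → C = -4615/31
  (-143/19, 46/19) → C = -541/19

The maximum is at (-143/19, 46/19). Substituting into each constraint, equality holds for C2 and C3; the remaining constraints have slack.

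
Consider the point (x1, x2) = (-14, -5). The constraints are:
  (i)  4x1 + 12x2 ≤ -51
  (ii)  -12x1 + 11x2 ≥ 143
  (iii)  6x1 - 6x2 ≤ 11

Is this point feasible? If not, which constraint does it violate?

Constraint (ii): -12x1 + 11x2 = 113, which is not ≥ 143. All other constraints are satisfied.

not feasible — violates (ii)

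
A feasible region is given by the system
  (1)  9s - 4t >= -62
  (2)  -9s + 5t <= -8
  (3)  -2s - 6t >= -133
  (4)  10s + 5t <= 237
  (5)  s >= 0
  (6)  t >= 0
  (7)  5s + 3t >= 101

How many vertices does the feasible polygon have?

Of the 21 pairwise boundary intersections, those satisfying every inequality are:
  (713/64, 1181/64)
  (529/52, 869/52)
  (757/50, 428/25)
  (237/10, 0)
  (101/5, 0)

5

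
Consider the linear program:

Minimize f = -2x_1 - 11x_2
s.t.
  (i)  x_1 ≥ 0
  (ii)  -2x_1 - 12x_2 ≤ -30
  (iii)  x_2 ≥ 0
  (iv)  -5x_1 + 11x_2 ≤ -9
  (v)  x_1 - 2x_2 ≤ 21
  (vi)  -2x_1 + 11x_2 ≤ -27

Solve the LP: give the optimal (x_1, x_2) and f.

x_1 = 177/7, x_2 = 15/7, minimum f = -519/7

Extreme points and f = -2x_1 - 11x_2:
  (15, 0) → f = -30
  (327/23, 3/23) → f = -687/23
  (21, 0) → f = -42
  (177/7, 15/7) → f = -519/7

The binding constraints are x_1 - 2x_2 = 21 and -2x_1 + 11x_2 = -27.
Solving simultaneously gives x_1 = 177/7, x_2 = 15/7.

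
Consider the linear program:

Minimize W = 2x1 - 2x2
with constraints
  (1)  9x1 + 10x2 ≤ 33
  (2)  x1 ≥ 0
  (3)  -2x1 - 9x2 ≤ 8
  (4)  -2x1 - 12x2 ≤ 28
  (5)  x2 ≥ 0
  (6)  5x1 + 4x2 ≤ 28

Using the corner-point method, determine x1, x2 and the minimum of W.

x1 = 0, x2 = 33/10, minimum W = -33/5

Extreme points and W = 2x1 - 2x2:
  (0, 33/10) → W = -33/5
  (11/3, 0) → W = 22/3
  (0, 0) → W = 0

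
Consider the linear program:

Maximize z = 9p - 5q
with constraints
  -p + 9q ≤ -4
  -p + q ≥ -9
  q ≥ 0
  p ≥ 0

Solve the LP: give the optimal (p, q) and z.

p = 77/8, q = 5/8, maximum z = 167/2

Extreme points and z = 9p - 5q:
  (77/8, 5/8) → z = 167/2
  (4, 0) → z = 36
  (9, 0) → z = 81

The optimum lies where -p + 9q = -4 and -p + q = -9.
Solving simultaneously gives p = 77/8, q = 5/8.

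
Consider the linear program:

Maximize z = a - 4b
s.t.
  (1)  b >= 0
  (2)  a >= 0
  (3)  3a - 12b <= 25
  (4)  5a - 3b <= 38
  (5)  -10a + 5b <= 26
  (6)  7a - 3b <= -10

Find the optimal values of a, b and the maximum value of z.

Feasible corners and z = a - 4b:
  (0, 26/5) → z = -104/5
  (0, 10/3) → z = -40/3
  (28/5, 82/5) → z = -60

The optimum lies where a = 0 and 7a - 3b = -10.
Solving simultaneously gives a = 0, b = 10/3.

a = 0, b = 10/3, maximum z = -40/3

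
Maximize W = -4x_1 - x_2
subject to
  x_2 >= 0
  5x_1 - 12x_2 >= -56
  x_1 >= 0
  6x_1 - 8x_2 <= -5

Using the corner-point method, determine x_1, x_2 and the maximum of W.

x_1 = 0, x_2 = 5/8, maximum W = -5/8

Extreme points and W = -4x_1 - x_2:
  (0, 14/3) → W = -14/3
  (97/8, 311/32) → W = -1863/32
  (0, 5/8) → W = -5/8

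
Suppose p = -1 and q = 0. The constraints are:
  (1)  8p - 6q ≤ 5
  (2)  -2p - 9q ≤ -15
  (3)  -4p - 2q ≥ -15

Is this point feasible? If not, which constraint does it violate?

Constraint (2): -2p - 9q = 2, which is not ≤ -15. All other constraints are satisfied.

not feasible — violates (2)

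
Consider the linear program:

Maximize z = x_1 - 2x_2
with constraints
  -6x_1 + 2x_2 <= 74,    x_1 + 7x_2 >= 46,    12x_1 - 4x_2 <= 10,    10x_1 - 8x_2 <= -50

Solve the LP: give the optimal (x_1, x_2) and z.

x_1 = 3/13, x_2 = 85/13, maximum z = -167/13

Feasible corners and z = x_1 - 2x_2:
  (-213/22, 175/22) → z = -563/22
  (3/13, 85/13) → z = -167/13
  (5, 25/2) → z = -20
The feasible region is unbounded (it extends along (1, 3)), but z strictly decreases along every unbounded feasible direction, so there is no improving ray and the maximum is attained at a vertex.

At the optimal vertex, x_1 + 7x_2 = 46 and 10x_1 - 8x_2 = -50.
Solving simultaneously gives x_1 = 3/13, x_2 = 85/13.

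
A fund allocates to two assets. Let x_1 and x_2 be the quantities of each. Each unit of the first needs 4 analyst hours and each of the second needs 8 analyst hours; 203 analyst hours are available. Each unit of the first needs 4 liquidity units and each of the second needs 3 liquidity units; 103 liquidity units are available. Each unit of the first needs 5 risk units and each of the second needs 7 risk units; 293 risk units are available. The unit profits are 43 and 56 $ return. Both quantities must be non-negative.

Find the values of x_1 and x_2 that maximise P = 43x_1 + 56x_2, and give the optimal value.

Vertices and P = 43x_1 + 56x_2:
  (0, 0) → P = 0
  (0, 203/8) → P = 1421
  (103/4, 0) → P = 4429/4
  (43/4, 20) → P = 6329/4

The binding constraints are 4x_1 + 8x_2 = 203 and 4x_1 + 3x_2 = 103.
Solving simultaneously gives x_1 = 43/4, x_2 = 20.

x_1 = 43/4, x_2 = 20, maximum P = 6329/4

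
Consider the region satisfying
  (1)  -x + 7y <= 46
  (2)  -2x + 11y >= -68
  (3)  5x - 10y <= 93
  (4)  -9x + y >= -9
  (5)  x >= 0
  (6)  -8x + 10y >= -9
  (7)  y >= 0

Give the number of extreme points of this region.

4

Intersecting each pair of boundary lines and keeping only the points that satisfy every inequality leaves:
  (109/62, 423/62)
  (0, 46/7)
  (1, 0)
  (0, 0)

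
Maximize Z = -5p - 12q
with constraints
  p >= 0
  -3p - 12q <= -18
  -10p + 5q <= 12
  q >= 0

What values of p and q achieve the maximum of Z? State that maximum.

p = 0, q = 3/2, maximum Z = -18

Extreme points and Z = -5p - 12q:
  (0, 3/2) → Z = -18
  (0, 12/5) → Z = -144/5
  (6, 0) → Z = -30
The feasible region is unbounded (it extends along (1, 2), (1, 0)), but Z strictly decreases along every unbounded feasible direction, so there is no improving ray and the maximum is attained at a vertex.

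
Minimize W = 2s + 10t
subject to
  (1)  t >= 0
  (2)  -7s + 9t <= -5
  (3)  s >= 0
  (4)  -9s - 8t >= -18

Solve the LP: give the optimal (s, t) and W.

s = 5/7, t = 0, minimum W = 10/7

Feasible corners and W = 2s + 10t:
  (5/7, 0) → W = 10/7
  (2, 0) → W = 4
  (202/137, 81/137) → W = 1214/137

At the optimal vertex, t = 0 and -7s + 9t = -5.
Solving simultaneously gives s = 5/7, t = 0.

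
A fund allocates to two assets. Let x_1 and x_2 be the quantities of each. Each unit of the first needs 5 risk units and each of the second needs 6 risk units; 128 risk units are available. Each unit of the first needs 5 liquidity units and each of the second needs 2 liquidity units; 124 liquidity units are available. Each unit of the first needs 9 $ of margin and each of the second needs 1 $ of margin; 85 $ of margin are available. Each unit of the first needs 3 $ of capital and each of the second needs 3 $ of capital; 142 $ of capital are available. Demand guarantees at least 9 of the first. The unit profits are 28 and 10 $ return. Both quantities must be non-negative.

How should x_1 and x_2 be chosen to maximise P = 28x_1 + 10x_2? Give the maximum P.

x_1 = 9, x_2 = 4, maximum P = 292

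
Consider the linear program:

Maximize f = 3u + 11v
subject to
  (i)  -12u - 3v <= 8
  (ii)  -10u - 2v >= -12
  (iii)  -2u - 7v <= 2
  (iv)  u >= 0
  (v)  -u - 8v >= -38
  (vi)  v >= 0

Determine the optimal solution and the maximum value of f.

Extreme points and f = 3u + 11v:
  (10/39, 184/39) → f = 158/3
  (6/5, 0) → f = 18/5
  (0, 19/4) → f = 209/4
  (0, 0) → f = 0

At the optimal vertex, -10u - 2v = -12 and -u - 8v = -38.
Solving simultaneously gives u = 10/39, v = 184/39.

u = 10/39, v = 184/39, maximum f = 158/3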